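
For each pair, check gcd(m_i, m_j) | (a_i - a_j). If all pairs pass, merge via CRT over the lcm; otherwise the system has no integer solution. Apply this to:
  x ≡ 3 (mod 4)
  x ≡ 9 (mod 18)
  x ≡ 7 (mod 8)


Moduli 4, 18, 8 are not pairwise coprime, so CRT works modulo lcm(m_i) when all pairwise compatibility conditions hold.
Pairwise compatibility: gcd(m_i, m_j) must divide a_i - a_j for every pair.
Merge one congruence at a time:
  Start: x ≡ 3 (mod 4).
  Combine with x ≡ 9 (mod 18): gcd(4, 18) = 2; 9 - 3 = 6, which IS divisible by 2, so compatible.
    Write x = 3 + 4·t and substitute into x ≡ 9 (mod 18): 4·t ≡ 9 − 3 = 6 (mod 18).
    Divide the congruence (and modulus) by g = 2: 2·t ≡ 3 (mod 9).
    The inverse of 2 mod 9 is 5 (since 2·5 = 10 = 1·9 + 1), so t ≡ 5·3 = 15 ≡ 6 (mod 9).
    Then x = 3 + 4·6 = 27, valid modulo lcm(4, 18) = 36: x ≡ 27 (mod 36).
  Combine with x ≡ 7 (mod 8): gcd(36, 8) = 4; 7 - 27 = -20, which IS divisible by 4, so compatible.
    Write x = 27 + 36·t and substitute into x ≡ 7 (mod 8): 36·t ≡ 7 − 27 = -20 (mod 8).
    Divide the congruence (and modulus) by g = 4: 9·t ≡ -5 (mod 2).
    Reduce coefficients mod 2: 1·t ≡ 1 (mod 2).
    So t ≡ 1 (mod 2).
    Then x = 27 + 36·1 = 63, valid modulo lcm(36, 8) = 72: x ≡ 63 (mod 72).
Verify: 63 mod 4 = 3, 63 mod 18 = 9, 63 mod 8 = 7.

x ≡ 63 (mod 72).


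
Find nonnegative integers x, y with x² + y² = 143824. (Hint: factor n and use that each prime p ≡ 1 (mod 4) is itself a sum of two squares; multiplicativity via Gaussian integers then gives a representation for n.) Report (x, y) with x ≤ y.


Step 1: Factor n = 143824 = 2^4 · 89 · 101.
Step 2: Check the mod-4 condition on each prime factor: 2 = 2 (special); 89 ≡ 1 (mod 4), exponent 1; 101 ≡ 1 (mod 4), exponent 1.
All primes ≡ 3 (mod 4) appear to even exponent (or don't appear), so by the two-squares theorem n IS expressible as a sum of two squares.
Step 3: Build a representation. Group n = k² · m with k = 4 and m = 89 · 101 = 8989 (a product of primes ≡ 1 (mod 4)); a representation of m scales to one of n via (k·x)² + (k·y)² = k²(x² + y²). Each prime p ≡ 1 (mod 4) is itself a sum of two squares; find a² by testing p − a² for a perfect square:
  89: 89 − 1² = 88, 89 − 2² = 85, 89 − 3² = 80, 89 − 4² = 73, 89 − 5² = 64 = 8² ⇒ 89 = 5² + 8².
  101: 101 − 1² = 100 = 10² ⇒ 101 = 1² + 10².
  Combine using the Brahmagupta–Fibonacci identity (a² + b²)(c² + d²) = (ac − bd)² + (ad + bc)² = (ac + bd)² + (ad − bc)²:
  89 · 101 = 8989: from (5² + 8²)(1² + 10²), take (5·1 − 8·10, 5·10 + 8·1) = (5 − 80, 50 + 8) = (-75, 58); dropping signs (only squares matter) gives (75, 58); check 75² + 58² = 5625 + 3364 = 8989 ✓.
  Scale by k = 4: (4·75, 4·58) = (300, 232).
Step 4: Order so x ≤ y and verify: 232² + 300² = 53824 + 90000 = 143824 = n. ✓

n = 143824 = 232² + 300² (one valid representation with x ≤ y).


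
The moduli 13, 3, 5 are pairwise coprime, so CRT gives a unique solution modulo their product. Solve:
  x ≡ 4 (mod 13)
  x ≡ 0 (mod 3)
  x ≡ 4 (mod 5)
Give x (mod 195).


Moduli 13, 3, 5 are pairwise coprime; by CRT there is a unique solution modulo M = 13 · 3 · 5 = 195.
Solve pairwise, accumulating the modulus:
  Start with x ≡ 4 (mod 13).
  Combine with x ≡ 0 (mod 3): since gcd(13, 3) = 1, we get a unique residue mod 39.
    Write x = 4 + 13·t and substitute into x ≡ 0 (mod 3): 13·t ≡ 0 − 4 = -4 (mod 3).
    Reduce coefficients mod 3: 1·t ≡ 2 (mod 3).
    So t ≡ 2 (mod 3).
    Then x = 4 + 13·2 = 30, valid modulo lcm(13, 3) = 39: x ≡ 30 (mod 39).
  Combine with x ≡ 4 (mod 5): since gcd(39, 5) = 1, we get a unique residue mod 195.
    Write x = 30 + 39·t and substitute into x ≡ 4 (mod 5): 39·t ≡ 4 − 30 = -26 (mod 5).
    Reduce coefficients mod 5: 4·t ≡ 4 (mod 5).
    The inverse of 4 mod 5 is 4 (since 4·4 = 16 = 3·5 + 1), so t ≡ 4·4 = 16 ≡ 1 (mod 5).
    Then x = 30 + 39·1 = 69, valid modulo lcm(39, 5) = 195: x ≡ 69 (mod 195).
Verify: 69 mod 13 = 4 ✓, 69 mod 3 = 0 ✓, 69 mod 5 = 4 ✓.

x ≡ 69 (mod 195).


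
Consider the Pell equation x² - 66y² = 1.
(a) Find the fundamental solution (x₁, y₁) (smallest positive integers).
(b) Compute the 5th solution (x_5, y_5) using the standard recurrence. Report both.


Step 1: Find the fundamental solution (x₁, y₁) of x² - 66y² = 1.
  Expand √66 as a continued fraction. a₀ = ⌊√66⌋ = 8; iterate m_{k+1} = d_k·a_k − m_k, d_{k+1} = (66 − m_{k+1}²)/d_k, a_{k+1} = ⌊(a₀ + m_{k+1})/d_{k+1}⌋ (starting m₀ = 0, d₀ = 1), with convergents p_k = a_k·p_{k-1} + p_{k-2}, q_k = a_k·q_{k-1} + q_{k-2} (p₋₁ = 1, q₋₁ = 0):
  k = 0: a₀ = 8; p₀/q₀ = 8/1; p₀² − 66·q₀² = 64 − 66 = -2.
  k = 1: m = 8, d = 2, a = ⌊(8 + 8)/2⌋ = 8; p/q = (8·8 + 1)/(8·1 + 0) = 65/8; p² − 66·q² = 4225 − 4224 = 1.
  The first convergent with p² − 66·q² = 1 gives the fundamental solution (x₁, y₁) = (65, 8).
Step 2: Apply the recurrence (x_{n+1}, y_{n+1}) = (x₁x_n + 66y₁y_n, x₁y_n + y₁x_n) repeatedly.
  From (x_1, y_1) = (65, 8): x_2 = 65·65 + 66·8·8 = 8449; y_2 = 65·8 + 8·65 = 1040.
  From (x_2, y_2) = (8449, 1040): x_3 = 65·8449 + 66·8·1040 = 1098305; y_3 = 65·1040 + 8·8449 = 135192.
  From (x_3, y_3) = (1098305, 135192): x_4 = 65·1098305 + 66·8·135192 = 142771201; y_4 = 65·135192 + 8·1098305 = 17573920.
  From (x_4, y_4) = (142771201, 17573920): x_5 = 65·142771201 + 66·8·17573920 = 18559157825; y_5 = 65·17573920 + 8·142771201 = 2284474408.
Step 3: Verify x_5² - 66·y_5² = 344442339173258730625 - 344442339173258730624 = 1 (should be 1). ✓

(x_1, y_1) = (65, 8); (x_5, y_5) = (18559157825, 2284474408).


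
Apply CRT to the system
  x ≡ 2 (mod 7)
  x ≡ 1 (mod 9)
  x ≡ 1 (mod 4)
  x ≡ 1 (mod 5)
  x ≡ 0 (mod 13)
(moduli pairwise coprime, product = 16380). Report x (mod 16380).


Product of moduli M = 7 · 9 · 4 · 5 · 13 = 16380.
Merge one congruence at a time:
  Start: x ≡ 2 (mod 7).
  Combine with x ≡ 1 (mod 9); new modulus lcm = 63.
    Write x = 2 + 7·t and substitute into x ≡ 1 (mod 9): 7·t ≡ 1 − 2 = -1 (mod 9).
    Reduce coefficients mod 9: 7·t ≡ 8 (mod 9).
    The inverse of 7 mod 9 is 4 (since 7·4 = 28 = 3·9 + 1), so t ≡ 4·8 = 32 ≡ 5 (mod 9).
    Then x = 2 + 7·5 = 37, valid modulo lcm(7, 9) = 63: x ≡ 37 (mod 63).
  Combine with x ≡ 1 (mod 4); new modulus lcm = 252.
    Write x = 37 + 63·t and substitute into x ≡ 1 (mod 4): 63·t ≡ 1 − 37 = -36 (mod 4).
    Reduce coefficients mod 4: 3·t ≡ 0 (mod 4).
    The inverse of 3 mod 4 is 3 (since 3·3 = 9 = 2·4 + 1), so t ≡ 3·0 = 0 ≡ 0 (mod 4).
    Then x = 37 + 63·0 = 37, valid modulo lcm(63, 4) = 252: x ≡ 37 (mod 252).
  Combine with x ≡ 1 (mod 5); new modulus lcm = 1260.
    Write x = 37 + 252·t and substitute into x ≡ 1 (mod 5): 252·t ≡ 1 − 37 = -36 (mod 5).
    Reduce coefficients mod 5: 2·t ≡ 4 (mod 5).
    The inverse of 2 mod 5 is 3 (since 2·3 = 6 = 1·5 + 1), so t ≡ 3·4 = 12 ≡ 2 (mod 5).
    Then x = 37 + 252·2 = 541, valid modulo lcm(252, 5) = 1260: x ≡ 541 (mod 1260).
  Combine with x ≡ 0 (mod 13); new modulus lcm = 16380.
    Write x = 541 + 1260·t and substitute into x ≡ 0 (mod 13): 1260·t ≡ 0 − 541 = -541 (mod 13).
    Reduce coefficients mod 13: 12·t ≡ 5 (mod 13).
    The inverse of 12 mod 13 is 12 (since 12·12 = 144 = 11·13 + 1), so t ≡ 12·5 = 60 ≡ 8 (mod 13).
    Then x = 541 + 1260·8 = 10621, valid modulo lcm(1260, 13) = 16380: x ≡ 10621 (mod 16380).
Verify against each original: 10621 mod 7 = 2, 10621 mod 9 = 1, 10621 mod 4 = 1, 10621 mod 5 = 1, 10621 mod 13 = 0.

x ≡ 10621 (mod 16380).


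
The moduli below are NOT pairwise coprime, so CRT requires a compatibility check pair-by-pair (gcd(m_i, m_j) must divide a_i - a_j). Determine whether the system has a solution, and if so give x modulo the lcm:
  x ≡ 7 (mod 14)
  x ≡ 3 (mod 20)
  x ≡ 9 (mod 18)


Moduli 14, 20, 18 are not pairwise coprime, so CRT works modulo lcm(m_i) when all pairwise compatibility conditions hold.
Pairwise compatibility: gcd(m_i, m_j) must divide a_i - a_j for every pair.
Merge one congruence at a time:
  Start: x ≡ 7 (mod 14).
  Combine with x ≡ 3 (mod 20): gcd(14, 20) = 2; 3 - 7 = -4, which IS divisible by 2, so compatible.
    Write x = 7 + 14·t and substitute into x ≡ 3 (mod 20): 14·t ≡ 3 − 7 = -4 (mod 20).
    Divide the congruence (and modulus) by g = 2: 7·t ≡ -2 (mod 10).
    Reduce coefficients mod 10: 7·t ≡ 8 (mod 10).
    The inverse of 7 mod 10 is 3 (since 7·3 = 21 = 2·10 + 1), so t ≡ 3·8 = 24 ≡ 4 (mod 10).
    Then x = 7 + 14·4 = 63, valid modulo lcm(14, 20) = 140: x ≡ 63 (mod 140).
  Combine with x ≡ 9 (mod 18): gcd(140, 18) = 2; 9 - 63 = -54, which IS divisible by 2, so compatible.
    Write x = 63 + 140·t and substitute into x ≡ 9 (mod 18): 140·t ≡ 9 − 63 = -54 (mod 18).
    Divide the congruence (and modulus) by g = 2: 70·t ≡ -27 (mod 9).
    Reduce coefficients mod 9: 7·t ≡ 0 (mod 9).
    The inverse of 7 mod 9 is 4 (since 7·4 = 28 = 3·9 + 1), so t ≡ 4·0 = 0 ≡ 0 (mod 9).
    Then x = 63 + 140·0 = 63, valid modulo lcm(140, 18) = 1260: x ≡ 63 (mod 1260).
Verify: 63 mod 14 = 7, 63 mod 20 = 3, 63 mod 18 = 9.

x ≡ 63 (mod 1260).


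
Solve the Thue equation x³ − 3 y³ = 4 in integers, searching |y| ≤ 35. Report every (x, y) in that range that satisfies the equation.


The equation is x³ - 3y³ = 4. For fixed y, x³ = 3·y³ + 4, so a solution requires the RHS to be a perfect cube.
Strategy: iterate y from -35 to 35, compute RHS = 3·y³ + 4, and check whether it is a (positive or negative) perfect cube.
Check small values of y:
  y = 0: RHS = 4 is not a perfect cube.
  y = 1: RHS = 7 is not a perfect cube.
  y = -1: RHS = 1 = (1)³ ⇒ x = 1 works.
  y = 2: RHS = 28 is not a perfect cube.
  y = -2: RHS = -20 is not a perfect cube.
  y = 3: RHS = 85 is not a perfect cube.
  y = -3: RHS = -77 is not a perfect cube.
Continuing the search up to |y| = 35 finds no further solutions beyond those listed.
Collected solutions: (1, -1).

Solutions (with |y| ≤ 35): (1, -1).


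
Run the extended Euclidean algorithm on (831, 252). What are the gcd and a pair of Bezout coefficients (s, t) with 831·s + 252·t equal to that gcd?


Euclidean algorithm on (831, 252) — divide until remainder is 0:
  831 = 3 · 252 + 75
  252 = 3 · 75 + 27
  75 = 2 · 27 + 21
  27 = 1 · 21 + 6
  21 = 3 · 6 + 3
  6 = 2 · 3 + 0
gcd(831, 252) = 3.
Track Bezout coefficients alongside the remainders: start with r₀ = 831 = a·1 + b·0 (s = 1, t = 0) and r₁ = 252 = a·0 + b·1 (s = 0, t = 1); each new remainder r_{k+1} = r_{k-1} − q_k·r_k inherits s_{k+1} = s_{k-1} − q_k·s_k, t_{k+1} = t_{k-1} − q_k·t_k, so r_k = a·s_k + b·t_k at every step:
  q = 3: r = 75, s = 1 − 3·0 = 1, t = 0 − 3·1 = -3  (check: 831·1 + 252·(-3) = 75)
  q = 3: r = 27, s = 0 − 3·1 = -3, t = 1 − 3·(-3) = 10  (check: 831·(-3) + 252·10 = 27)
  q = 2: r = 21, s = 1 − 2·(-3) = 7, t = -3 − 2·10 = -23  (check: 831·7 + 252·(-23) = 21)
  q = 1: r = 6, s = -3 − 1·7 = -10, t = 10 − 1·(-23) = 33  (check: 831·(-10) + 252·33 = 6)
  q = 3: r = 3, s = 7 − 3·(-10) = 37, t = -23 − 3·33 = -122  (check: 831·37 + 252·(-122) = 3)
The row with r = 3 (the gcd) gives the Bezout coefficients s = 37, t = -122.
Result: 831 · (37) + 252 · (-122) = 3.

gcd(831, 252) = 3; s = 37, t = -122 (check: 831·37 + 252·(-122) = 3).


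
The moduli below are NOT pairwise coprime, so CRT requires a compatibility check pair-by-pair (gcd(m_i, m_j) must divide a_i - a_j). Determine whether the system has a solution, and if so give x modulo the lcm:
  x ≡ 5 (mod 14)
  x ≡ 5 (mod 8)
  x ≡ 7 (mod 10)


Moduli 14, 8, 10 are not pairwise coprime, so CRT works modulo lcm(m_i) when all pairwise compatibility conditions hold.
Pairwise compatibility: gcd(m_i, m_j) must divide a_i - a_j for every pair.
Merge one congruence at a time:
  Start: x ≡ 5 (mod 14).
  Combine with x ≡ 5 (mod 8): gcd(14, 8) = 2; 5 - 5 = 0, which IS divisible by 2, so compatible.
    Write x = 5 + 14·t and substitute into x ≡ 5 (mod 8): 14·t ≡ 5 − 5 = 0 (mod 8).
    Divide the congruence (and modulus) by g = 2: 7·t ≡ 0 (mod 4).
    Reduce coefficients mod 4: 3·t ≡ 0 (mod 4).
    The inverse of 3 mod 4 is 3 (since 3·3 = 9 = 2·4 + 1), so t ≡ 3·0 = 0 ≡ 0 (mod 4).
    Then x = 5 + 14·0 = 5, valid modulo lcm(14, 8) = 56: x ≡ 5 (mod 56).
  Combine with x ≡ 7 (mod 10): gcd(56, 10) = 2; 7 - 5 = 2, which IS divisible by 2, so compatible.
    Write x = 5 + 56·t and substitute into x ≡ 7 (mod 10): 56·t ≡ 7 − 5 = 2 (mod 10).
    Divide the congruence (and modulus) by g = 2: 28·t ≡ 1 (mod 5).
    Reduce coefficients mod 5: 3·t ≡ 1 (mod 5).
    The inverse of 3 mod 5 is 2 (since 3·2 = 6 = 1·5 + 1), so t ≡ 2·1 = 2 ≡ 2 (mod 5).
    Then x = 5 + 56·2 = 117, valid modulo lcm(56, 10) = 280: x ≡ 117 (mod 280).
Verify: 117 mod 14 = 5, 117 mod 8 = 5, 117 mod 10 = 7.

x ≡ 117 (mod 280).


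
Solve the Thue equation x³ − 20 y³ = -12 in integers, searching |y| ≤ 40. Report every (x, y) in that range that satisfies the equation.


The equation is x³ - 20y³ = -12. For fixed y, x³ = 20·y³ − 12, so a solution requires the RHS to be a perfect cube.
Strategy: iterate y from -40 to 40, compute RHS = 20·y³ − 12, and check whether it is a (positive or negative) perfect cube.
Check small values of y:
  y = 0: RHS = -12 is not a perfect cube.
  y = 1: RHS = 8 = (2)³ ⇒ x = 2 works.
  y = -1: RHS = -32 is not a perfect cube.
  y = 2: RHS = 148 is not a perfect cube.
  y = -2: RHS = -172 is not a perfect cube.
  y = 3: RHS = 528 is not a perfect cube.
  y = -3: RHS = -552 is not a perfect cube.
Continuing the search up to |y| = 40 finds no further solutions beyond those listed.
Collected solutions: (2, 1).

Solutions (with |y| ≤ 40): (2, 1).


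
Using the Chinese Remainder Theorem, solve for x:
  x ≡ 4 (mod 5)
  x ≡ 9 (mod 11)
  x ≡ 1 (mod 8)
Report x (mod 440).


Moduli 5, 11, 8 are pairwise coprime; by CRT there is a unique solution modulo M = 5 · 11 · 8 = 440.
Solve pairwise, accumulating the modulus:
  Start with x ≡ 4 (mod 5).
  Combine with x ≡ 9 (mod 11): since gcd(5, 11) = 1, we get a unique residue mod 55.
    Write x = 4 + 5·t and substitute into x ≡ 9 (mod 11): 5·t ≡ 9 − 4 = 5 (mod 11).
    The inverse of 5 mod 11 is 9 (since 5·9 = 45 = 4·11 + 1), so t ≡ 9·5 = 45 ≡ 1 (mod 11).
    Then x = 4 + 5·1 = 9, valid modulo lcm(5, 11) = 55: x ≡ 9 (mod 55).
  Combine with x ≡ 1 (mod 8): since gcd(55, 8) = 1, we get a unique residue mod 440.
    Write x = 9 + 55·t and substitute into x ≡ 1 (mod 8): 55·t ≡ 1 − 9 = -8 (mod 8).
    Reduce coefficients mod 8: 7·t ≡ 0 (mod 8).
    The inverse of 7 mod 8 is 7 (since 7·7 = 49 = 6·8 + 1), so t ≡ 7·0 = 0 ≡ 0 (mod 8).
    Then x = 9 + 55·0 = 9, valid modulo lcm(55, 8) = 440: x ≡ 9 (mod 440).
Verify: 9 mod 5 = 4 ✓, 9 mod 11 = 9 ✓, 9 mod 8 = 1 ✓.

x ≡ 9 (mod 440).


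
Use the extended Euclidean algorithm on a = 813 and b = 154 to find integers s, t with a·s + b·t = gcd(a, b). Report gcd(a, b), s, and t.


Euclidean algorithm on (813, 154) — divide until remainder is 0:
  813 = 5 · 154 + 43
  154 = 3 · 43 + 25
  43 = 1 · 25 + 18
  25 = 1 · 18 + 7
  18 = 2 · 7 + 4
  7 = 1 · 4 + 3
  4 = 1 · 3 + 1
  3 = 3 · 1 + 0
gcd(813, 154) = 1.
Track Bezout coefficients alongside the remainders: start with r₀ = 813 = a·1 + b·0 (s = 1, t = 0) and r₁ = 154 = a·0 + b·1 (s = 0, t = 1); each new remainder r_{k+1} = r_{k-1} − q_k·r_k inherits s_{k+1} = s_{k-1} − q_k·s_k, t_{k+1} = t_{k-1} − q_k·t_k, so r_k = a·s_k + b·t_k at every step:
  q = 5: r = 43, s = 1 − 5·0 = 1, t = 0 − 5·1 = -5  (check: 813·1 + 154·(-5) = 43)
  q = 3: r = 25, s = 0 − 3·1 = -3, t = 1 − 3·(-5) = 16  (check: 813·(-3) + 154·16 = 25)
  q = 1: r = 18, s = 1 − 1·(-3) = 4, t = -5 − 1·16 = -21  (check: 813·4 + 154·(-21) = 18)
  q = 1: r = 7, s = -3 − 1·4 = -7, t = 16 − 1·(-21) = 37  (check: 813·(-7) + 154·37 = 7)
  q = 2: r = 4, s = 4 − 2·(-7) = 18, t = -21 − 2·37 = -95  (check: 813·18 + 154·(-95) = 4)
  q = 1: r = 3, s = -7 − 1·18 = -25, t = 37 − 1·(-95) = 132  (check: 813·(-25) + 154·132 = 3)
  q = 1: r = 1, s = 18 − 1·(-25) = 43, t = -95 − 1·132 = -227  (check: 813·43 + 154·(-227) = 1)
The row with r = 1 (the gcd) gives the Bezout coefficients s = 43, t = -227.
Result: 813 · (43) + 154 · (-227) = 1.

gcd(813, 154) = 1; s = 43, t = -227 (check: 813·43 + 154·(-227) = 1).


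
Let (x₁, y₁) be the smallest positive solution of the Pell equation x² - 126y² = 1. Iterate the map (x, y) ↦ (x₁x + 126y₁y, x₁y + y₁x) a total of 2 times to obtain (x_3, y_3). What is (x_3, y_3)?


Step 1: Find the fundamental solution (x₁, y₁) of x² - 126y² = 1.
  Expand √126 as a continued fraction. a₀ = ⌊√126⌋ = 11; iterate m_{k+1} = d_k·a_k − m_k, d_{k+1} = (126 − m_{k+1}²)/d_k, a_{k+1} = ⌊(a₀ + m_{k+1})/d_{k+1}⌋ (starting m₀ = 0, d₀ = 1), with convergents p_k = a_k·p_{k-1} + p_{k-2}, q_k = a_k·q_{k-1} + q_{k-2} (p₋₁ = 1, q₋₁ = 0):
  k = 0: a₀ = 11; p₀/q₀ = 11/1; p₀² − 126·q₀² = 121 − 126 = -5.
  k = 1: m = 11, d = 5, a = ⌊(11 + 11)/5⌋ = 4; p/q = (4·11 + 1)/(4·1 + 0) = 45/4; p² − 126·q² = 2025 − 2016 = 9.
  k = 2: m = 9, d = 9, a = ⌊(11 + 9)/9⌋ = 2; p/q = (2·45 + 11)/(2·4 + 1) = 101/9; p² − 126·q² = 10201 − 10206 = -5.
  k = 3: m = 9, d = 5, a = ⌊(11 + 9)/5⌋ = 4; p/q = (4·101 + 45)/(4·9 + 4) = 449/40; p² − 126·q² = 201601 − 201600 = 1.
  The first convergent with p² − 126·q² = 1 gives the fundamental solution (x₁, y₁) = (449, 40).
Step 2: Apply the recurrence (x_{n+1}, y_{n+1}) = (x₁x_n + 126y₁y_n, x₁y_n + y₁x_n) repeatedly.
  From (x_1, y_1) = (449, 40): x_2 = 449·449 + 126·40·40 = 403201; y_2 = 449·40 + 40·449 = 35920.
  From (x_2, y_2) = (403201, 35920): x_3 = 449·403201 + 126·40·35920 = 362074049; y_3 = 449·35920 + 40·403201 = 32256120.
Step 3: Verify x_3² - 126·y_3² = 131097616959254401 - 131097616959254400 = 1 (should be 1). ✓

(x_1, y_1) = (449, 40); (x_3, y_3) = (362074049, 32256120).


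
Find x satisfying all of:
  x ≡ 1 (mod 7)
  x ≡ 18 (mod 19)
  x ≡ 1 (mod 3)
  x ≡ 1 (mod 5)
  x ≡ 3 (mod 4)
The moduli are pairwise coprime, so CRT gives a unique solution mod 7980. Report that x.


Product of moduli M = 7 · 19 · 3 · 5 · 4 = 7980.
Merge one congruence at a time:
  Start: x ≡ 1 (mod 7).
  Combine with x ≡ 18 (mod 19); new modulus lcm = 133.
    Write x = 1 + 7·t and substitute into x ≡ 18 (mod 19): 7·t ≡ 18 − 1 = 17 (mod 19).
    The inverse of 7 mod 19 is 11 (since 7·11 = 77 = 4·19 + 1), so t ≡ 11·17 = 187 ≡ 16 (mod 19).
    Then x = 1 + 7·16 = 113, valid modulo lcm(7, 19) = 133: x ≡ 113 (mod 133).
  Combine with x ≡ 1 (mod 3); new modulus lcm = 399.
    Write x = 113 + 133·t and substitute into x ≡ 1 (mod 3): 133·t ≡ 1 − 113 = -112 (mod 3).
    Reduce coefficients mod 3: 1·t ≡ 2 (mod 3).
    So t ≡ 2 (mod 3).
    Then x = 113 + 133·2 = 379, valid modulo lcm(133, 3) = 399: x ≡ 379 (mod 399).
  Combine with x ≡ 1 (mod 5); new modulus lcm = 1995.
    Write x = 379 + 399·t and substitute into x ≡ 1 (mod 5): 399·t ≡ 1 − 379 = -378 (mod 5).
    Reduce coefficients mod 5: 4·t ≡ 2 (mod 5).
    The inverse of 4 mod 5 is 4 (since 4·4 = 16 = 3·5 + 1), so t ≡ 4·2 = 8 ≡ 3 (mod 5).
    Then x = 379 + 399·3 = 1576, valid modulo lcm(399, 5) = 1995: x ≡ 1576 (mod 1995).
  Combine with x ≡ 3 (mod 4); new modulus lcm = 7980.
    Write x = 1576 + 1995·t and substitute into x ≡ 3 (mod 4): 1995·t ≡ 3 − 1576 = -1573 (mod 4).
    Reduce coefficients mod 4: 3·t ≡ 3 (mod 4).
    The inverse of 3 mod 4 is 3 (since 3·3 = 9 = 2·4 + 1), so t ≡ 3·3 = 9 ≡ 1 (mod 4).
    Then x = 1576 + 1995·1 = 3571, valid modulo lcm(1995, 4) = 7980: x ≡ 3571 (mod 7980).
Verify against each original: 3571 mod 7 = 1, 3571 mod 19 = 18, 3571 mod 3 = 1, 3571 mod 5 = 1, 3571 mod 4 = 3.

x ≡ 3571 (mod 7980).


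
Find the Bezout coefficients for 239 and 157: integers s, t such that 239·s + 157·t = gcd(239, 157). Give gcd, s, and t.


Euclidean algorithm on (239, 157) — divide until remainder is 0:
  239 = 1 · 157 + 82
  157 = 1 · 82 + 75
  82 = 1 · 75 + 7
  75 = 10 · 7 + 5
  7 = 1 · 5 + 2
  5 = 2 · 2 + 1
  2 = 2 · 1 + 0
gcd(239, 157) = 1.
Track Bezout coefficients alongside the remainders: start with r₀ = 239 = a·1 + b·0 (s = 1, t = 0) and r₁ = 157 = a·0 + b·1 (s = 0, t = 1); each new remainder r_{k+1} = r_{k-1} − q_k·r_k inherits s_{k+1} = s_{k-1} − q_k·s_k, t_{k+1} = t_{k-1} − q_k·t_k, so r_k = a·s_k + b·t_k at every step:
  q = 1: r = 82, s = 1 − 1·0 = 1, t = 0 − 1·1 = -1  (check: 239·1 + 157·(-1) = 82)
  q = 1: r = 75, s = 0 − 1·1 = -1, t = 1 − 1·(-1) = 2  (check: 239·(-1) + 157·2 = 75)
  q = 1: r = 7, s = 1 − 1·(-1) = 2, t = -1 − 1·2 = -3  (check: 239·2 + 157·(-3) = 7)
  q = 10: r = 5, s = -1 − 10·2 = -21, t = 2 − 10·(-3) = 32  (check: 239·(-21) + 157·32 = 5)
  q = 1: r = 2, s = 2 − 1·(-21) = 23, t = -3 − 1·32 = -35  (check: 239·23 + 157·(-35) = 2)
  q = 2: r = 1, s = -21 − 2·23 = -67, t = 32 − 2·(-35) = 102  (check: 239·(-67) + 157·102 = 1)
The row with r = 1 (the gcd) gives the Bezout coefficients s = -67, t = 102.
Result: 239 · (-67) + 157 · (102) = 1.

gcd(239, 157) = 1; s = -67, t = 102 (check: 239·(-67) + 157·102 = 1).


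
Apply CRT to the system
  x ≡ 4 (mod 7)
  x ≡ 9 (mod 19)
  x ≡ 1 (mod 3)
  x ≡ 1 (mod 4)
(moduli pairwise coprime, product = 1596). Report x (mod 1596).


Product of moduli M = 7 · 19 · 3 · 4 = 1596.
Merge one congruence at a time:
  Start: x ≡ 4 (mod 7).
  Combine with x ≡ 9 (mod 19); new modulus lcm = 133.
    Write x = 4 + 7·t and substitute into x ≡ 9 (mod 19): 7·t ≡ 9 − 4 = 5 (mod 19).
    The inverse of 7 mod 19 is 11 (since 7·11 = 77 = 4·19 + 1), so t ≡ 11·5 = 55 ≡ 17 (mod 19).
    Then x = 4 + 7·17 = 123, valid modulo lcm(7, 19) = 133: x ≡ 123 (mod 133).
  Combine with x ≡ 1 (mod 3); new modulus lcm = 399.
    Write x = 123 + 133·t and substitute into x ≡ 1 (mod 3): 133·t ≡ 1 − 123 = -122 (mod 3).
    Reduce coefficients mod 3: 1·t ≡ 1 (mod 3).
    So t ≡ 1 (mod 3).
    Then x = 123 + 133·1 = 256, valid modulo lcm(133, 3) = 399: x ≡ 256 (mod 399).
  Combine with x ≡ 1 (mod 4); new modulus lcm = 1596.
    Write x = 256 + 399·t and substitute into x ≡ 1 (mod 4): 399·t ≡ 1 − 256 = -255 (mod 4).
    Reduce coefficients mod 4: 3·t ≡ 1 (mod 4).
    The inverse of 3 mod 4 is 3 (since 3·3 = 9 = 2·4 + 1), so t ≡ 3·1 = 3 ≡ 3 (mod 4).
    Then x = 256 + 399·3 = 1453, valid modulo lcm(399, 4) = 1596: x ≡ 1453 (mod 1596).
Verify against each original: 1453 mod 7 = 4, 1453 mod 19 = 9, 1453 mod 3 = 1, 1453 mod 4 = 1.

x ≡ 1453 (mod 1596).


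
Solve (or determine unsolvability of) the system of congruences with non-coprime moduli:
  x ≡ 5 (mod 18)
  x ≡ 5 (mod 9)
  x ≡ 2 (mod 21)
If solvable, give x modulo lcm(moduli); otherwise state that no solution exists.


Moduli 18, 9, 21 are not pairwise coprime, so CRT works modulo lcm(m_i) when all pairwise compatibility conditions hold.
Pairwise compatibility: gcd(m_i, m_j) must divide a_i - a_j for every pair.
Merge one congruence at a time:
  Start: x ≡ 5 (mod 18).
  Combine with x ≡ 5 (mod 9): gcd(18, 9) = 9; 5 - 5 = 0, which IS divisible by 9, so compatible.
    Write x = 5 + 18·t and substitute into x ≡ 5 (mod 9): 18·t ≡ 5 − 5 = 0 (mod 9).
    Divide the congruence (and modulus) by g = 9: 2·t ≡ 0 (mod 1).
    Modulo 1 every t works; take t = 0.
    Then x = 5 + 18·0 = 5, valid modulo lcm(18, 9) = 18: x ≡ 5 (mod 18).
  Combine with x ≡ 2 (mod 21): gcd(18, 21) = 3; 2 - 5 = -3, which IS divisible by 3, so compatible.
    Write x = 5 + 18·t and substitute into x ≡ 2 (mod 21): 18·t ≡ 2 − 5 = -3 (mod 21).
    Divide the congruence (and modulus) by g = 3: 6·t ≡ -1 (mod 7).
    Reduce coefficients mod 7: 6·t ≡ 6 (mod 7).
    The inverse of 6 mod 7 is 6 (since 6·6 = 36 = 5·7 + 1), so t ≡ 6·6 = 36 ≡ 1 (mod 7).
    Then x = 5 + 18·1 = 23, valid modulo lcm(18, 21) = 126: x ≡ 23 (mod 126).
Verify: 23 mod 18 = 5, 23 mod 9 = 5, 23 mod 21 = 2.

x ≡ 23 (mod 126).


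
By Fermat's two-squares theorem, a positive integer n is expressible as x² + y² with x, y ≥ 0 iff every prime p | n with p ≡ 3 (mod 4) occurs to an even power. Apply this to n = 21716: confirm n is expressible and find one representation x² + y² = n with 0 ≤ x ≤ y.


Step 1: Factor n = 21716 = 2^2 · 61 · 89.
Step 2: Check the mod-4 condition on each prime factor: 2 = 2 (special); 61 ≡ 1 (mod 4), exponent 1; 89 ≡ 1 (mod 4), exponent 1.
All primes ≡ 3 (mod 4) appear to even exponent (or don't appear), so by the two-squares theorem n IS expressible as a sum of two squares.
Step 3: Build a representation. Group n = k² · m with k = 2 and m = 61 · 89 = 5429 (a product of primes ≡ 1 (mod 4)); a representation of m scales to one of n via (k·x)² + (k·y)² = k²(x² + y²). Each prime p ≡ 1 (mod 4) is itself a sum of two squares; find a² by testing p − a² for a perfect square:
  61: 61 − 1² = 60, 61 − 2² = 57, 61 − 3² = 52, 61 − 4² = 45, 61 − 5² = 36 = 6² ⇒ 61 = 5² + 6².
  89: 89 − 1² = 88, 89 − 2² = 85, 89 − 3² = 80, 89 − 4² = 73, 89 − 5² = 64 = 8² ⇒ 89 = 5² + 8².
  Combine using the Brahmagupta–Fibonacci identity (a² + b²)(c² + d²) = (ac − bd)² + (ad + bc)² = (ac + bd)² + (ad − bc)²:
  61 · 89 = 5429: from (5² + 6²)(5² + 8²), take (5·5 − 6·8, 5·8 + 6·5) = (25 − 48, 40 + 30) = (-23, 70); dropping signs (only squares matter) gives (23, 70); check 23² + 70² = 529 + 4900 = 5429 ✓.
  Scale by k = 2: (2·23, 2·70) = (46, 140).
Step 4: Order so x ≤ y and verify: 46² + 140² = 2116 + 19600 = 21716 = n. ✓

n = 21716 = 46² + 140² (one valid representation with x ≤ y).


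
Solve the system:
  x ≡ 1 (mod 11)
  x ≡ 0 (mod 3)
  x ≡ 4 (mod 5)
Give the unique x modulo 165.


Moduli 11, 3, 5 are pairwise coprime; by CRT there is a unique solution modulo M = 11 · 3 · 5 = 165.
Solve pairwise, accumulating the modulus:
  Start with x ≡ 1 (mod 11).
  Combine with x ≡ 0 (mod 3): since gcd(11, 3) = 1, we get a unique residue mod 33.
    Write x = 1 + 11·t and substitute into x ≡ 0 (mod 3): 11·t ≡ 0 − 1 = -1 (mod 3).
    Reduce coefficients mod 3: 2·t ≡ 2 (mod 3).
    The inverse of 2 mod 3 is 2 (since 2·2 = 4 = 1·3 + 1), so t ≡ 2·2 = 4 ≡ 1 (mod 3).
    Then x = 1 + 11·1 = 12, valid modulo lcm(11, 3) = 33: x ≡ 12 (mod 33).
  Combine with x ≡ 4 (mod 5): since gcd(33, 5) = 1, we get a unique residue mod 165.
    Write x = 12 + 33·t and substitute into x ≡ 4 (mod 5): 33·t ≡ 4 − 12 = -8 (mod 5).
    Reduce coefficients mod 5: 3·t ≡ 2 (mod 5).
    The inverse of 3 mod 5 is 2 (since 3·2 = 6 = 1·5 + 1), so t ≡ 2·2 = 4 ≡ 4 (mod 5).
    Then x = 12 + 33·4 = 144, valid modulo lcm(33, 5) = 165: x ≡ 144 (mod 165).
Verify: 144 mod 11 = 1 ✓, 144 mod 3 = 0 ✓, 144 mod 5 = 4 ✓.

x ≡ 144 (mod 165).


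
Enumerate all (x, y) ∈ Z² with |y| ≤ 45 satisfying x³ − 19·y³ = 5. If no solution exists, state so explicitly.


The equation is x³ - 19y³ = 5. For fixed y, x³ = 19·y³ + 5, so a solution requires the RHS to be a perfect cube.
Strategy: iterate y from -45 to 45, compute RHS = 19·y³ + 5, and check whether it is a (positive or negative) perfect cube.
Check small values of y:
  y = 0: RHS = 5 is not a perfect cube.
  y = 1: RHS = 24 is not a perfect cube.
  y = -1: RHS = -14 is not a perfect cube.
  y = 2: RHS = 157 is not a perfect cube.
  y = -2: RHS = -147 is not a perfect cube.
  y = 3: RHS = 518 is not a perfect cube.
  y = -3: RHS = -508 is not a perfect cube.
Continuing the search up to |y| = 45 finds no solutions either.
No (x, y) in the scanned range satisfies the equation.

No integer solutions with |y| ≤ 45.


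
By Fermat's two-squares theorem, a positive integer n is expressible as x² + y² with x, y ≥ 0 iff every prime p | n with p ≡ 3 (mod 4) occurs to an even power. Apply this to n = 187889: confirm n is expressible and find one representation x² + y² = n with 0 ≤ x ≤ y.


Step 1: Factor n = 187889 = 13 · 97 · 149.
Step 2: Check the mod-4 condition on each prime factor: 13 ≡ 1 (mod 4), exponent 1; 97 ≡ 1 (mod 4), exponent 1; 149 ≡ 1 (mod 4), exponent 1.
All primes ≡ 3 (mod 4) appear to even exponent (or don't appear), so by the two-squares theorem n IS expressible as a sum of two squares.
Step 3: Build a representation. Here n = 13 · 97 · 149 is a product of primes ≡ 1 (mod 4). Each prime p ≡ 1 (mod 4) is itself a sum of two squares; find a² by testing p − a² for a perfect square:
  13: 13 − 1² = 12, 13 − 2² = 9 = 3² ⇒ 13 = 2² + 3².
  97: 97 − 1² = 96, 97 − 2² = 93, 97 − 3² = 88, 97 − 4² = 81 = 9² ⇒ 97 = 4² + 9².
  149: 149 − 1² = 148, 149 − 2² = 145, 149 − 3² = 140, 149 − 4² = 133, 149 − 5² = 124, 149 − 6² = 113, 149 − 7² = 100 = 10² ⇒ 149 = 7² + 10².
  Combine using the Brahmagupta–Fibonacci identity (a² + b²)(c² + d²) = (ac − bd)² + (ad + bc)² = (ac + bd)² + (ad − bc)²:
  13 · 97 = 1261: from (2² + 3²)(4² + 9²), take (2·4 − 3·9, 2·9 + 3·4) = (8 − 27, 18 + 12) = (-19, 30); dropping signs (only squares matter) gives (19, 30); check 19² + 30² = 361 + 900 = 1261 ✓.
  1261 · 149 = 187889: from (19² + 30²)(7² + 10²), take (19·7 − 30·10, 19·10 + 30·7) = (133 − 300, 190 + 210) = (-167, 400); dropping signs (only squares matter) gives (167, 400); check 167² + 400² = 27889 + 160000 = 187889 ✓.
Step 4: Order so x ≤ y and verify: 167² + 400² = 27889 + 160000 = 187889 = n. ✓

n = 187889 = 167² + 400² (one valid representation with x ≤ y).


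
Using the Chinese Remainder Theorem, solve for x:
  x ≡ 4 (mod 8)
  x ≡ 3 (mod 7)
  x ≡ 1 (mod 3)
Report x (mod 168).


Moduli 8, 7, 3 are pairwise coprime; by CRT there is a unique solution modulo M = 8 · 7 · 3 = 168.
Solve pairwise, accumulating the modulus:
  Start with x ≡ 4 (mod 8).
  Combine with x ≡ 3 (mod 7): since gcd(8, 7) = 1, we get a unique residue mod 56.
    Write x = 4 + 8·t and substitute into x ≡ 3 (mod 7): 8·t ≡ 3 − 4 = -1 (mod 7).
    Reduce coefficients mod 7: 1·t ≡ 6 (mod 7).
    So t ≡ 6 (mod 7).
    Then x = 4 + 8·6 = 52, valid modulo lcm(8, 7) = 56: x ≡ 52 (mod 56).
  Combine with x ≡ 1 (mod 3): since gcd(56, 3) = 1, we get a unique residue mod 168.
    Write x = 52 + 56·t and substitute into x ≡ 1 (mod 3): 56·t ≡ 1 − 52 = -51 (mod 3).
    Reduce coefficients mod 3: 2·t ≡ 0 (mod 3).
    The inverse of 2 mod 3 is 2 (since 2·2 = 4 = 1·3 + 1), so t ≡ 2·0 = 0 ≡ 0 (mod 3).
    Then x = 52 + 56·0 = 52, valid modulo lcm(56, 3) = 168: x ≡ 52 (mod 168).
Verify: 52 mod 8 = 4 ✓, 52 mod 7 = 3 ✓, 52 mod 3 = 1 ✓.

x ≡ 52 (mod 168).


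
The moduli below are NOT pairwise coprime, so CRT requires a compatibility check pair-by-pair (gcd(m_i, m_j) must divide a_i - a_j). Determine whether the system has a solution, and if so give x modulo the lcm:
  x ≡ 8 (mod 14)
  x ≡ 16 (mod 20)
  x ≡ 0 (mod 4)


Moduli 14, 20, 4 are not pairwise coprime, so CRT works modulo lcm(m_i) when all pairwise compatibility conditions hold.
Pairwise compatibility: gcd(m_i, m_j) must divide a_i - a_j for every pair.
Merge one congruence at a time:
  Start: x ≡ 8 (mod 14).
  Combine with x ≡ 16 (mod 20): gcd(14, 20) = 2; 16 - 8 = 8, which IS divisible by 2, so compatible.
    Write x = 8 + 14·t and substitute into x ≡ 16 (mod 20): 14·t ≡ 16 − 8 = 8 (mod 20).
    Divide the congruence (and modulus) by g = 2: 7·t ≡ 4 (mod 10).
    The inverse of 7 mod 10 is 3 (since 7·3 = 21 = 2·10 + 1), so t ≡ 3·4 = 12 ≡ 2 (mod 10).
    Then x = 8 + 14·2 = 36, valid modulo lcm(14, 20) = 140: x ≡ 36 (mod 140).
  Combine with x ≡ 0 (mod 4): gcd(140, 4) = 4; 0 - 36 = -36, which IS divisible by 4, so compatible.
    Write x = 36 + 140·t and substitute into x ≡ 0 (mod 4): 140·t ≡ 0 − 36 = -36 (mod 4).
    Divide the congruence (and modulus) by g = 4: 35·t ≡ -9 (mod 1).
    Modulo 1 every t works; take t = 0.
    Then x = 36 + 140·0 = 36, valid modulo lcm(140, 4) = 140: x ≡ 36 (mod 140).
Verify: 36 mod 14 = 8, 36 mod 20 = 16, 36 mod 4 = 0.

x ≡ 36 (mod 140).


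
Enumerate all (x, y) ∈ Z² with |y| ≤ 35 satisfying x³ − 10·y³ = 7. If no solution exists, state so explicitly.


The equation is x³ - 10y³ = 7. For fixed y, x³ = 10·y³ + 7, so a solution requires the RHS to be a perfect cube.
Strategy: iterate y from -35 to 35, compute RHS = 10·y³ + 7, and check whether it is a (positive or negative) perfect cube.
Check small values of y:
  y = 0: RHS = 7 is not a perfect cube.
  y = 1: RHS = 17 is not a perfect cube.
  y = -1: RHS = -3 is not a perfect cube.
  y = 2: RHS = 87 is not a perfect cube.
  y = -2: RHS = -73 is not a perfect cube.
  y = 3: RHS = 277 is not a perfect cube.
  y = -3: RHS = -263 is not a perfect cube.
Continuing the search up to |y| = 35 finds no solutions either.
No (x, y) in the scanned range satisfies the equation.

No integer solutions with |y| ≤ 35.


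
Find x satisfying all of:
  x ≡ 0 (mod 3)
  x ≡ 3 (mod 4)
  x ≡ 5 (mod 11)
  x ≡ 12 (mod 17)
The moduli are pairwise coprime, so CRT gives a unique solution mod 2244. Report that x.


Product of moduli M = 3 · 4 · 11 · 17 = 2244.
Merge one congruence at a time:
  Start: x ≡ 0 (mod 3).
  Combine with x ≡ 3 (mod 4); new modulus lcm = 12.
    Write x = 0 + 3·t and substitute into x ≡ 3 (mod 4): 3·t ≡ 3 − 0 = 3 (mod 4).
    The inverse of 3 mod 4 is 3 (since 3·3 = 9 = 2·4 + 1), so t ≡ 3·3 = 9 ≡ 1 (mod 4).
    Then x = 0 + 3·1 = 3, valid modulo lcm(3, 4) = 12: x ≡ 3 (mod 12).
  Combine with x ≡ 5 (mod 11); new modulus lcm = 132.
    Write x = 3 + 12·t and substitute into x ≡ 5 (mod 11): 12·t ≡ 5 − 3 = 2 (mod 11).
    Reduce coefficients mod 11: 1·t ≡ 2 (mod 11).
    So t ≡ 2 (mod 11).
    Then x = 3 + 12·2 = 27, valid modulo lcm(12, 11) = 132: x ≡ 27 (mod 132).
  Combine with x ≡ 12 (mod 17); new modulus lcm = 2244.
    Write x = 27 + 132·t and substitute into x ≡ 12 (mod 17): 132·t ≡ 12 − 27 = -15 (mod 17).
    Reduce coefficients mod 17: 13·t ≡ 2 (mod 17).
    The inverse of 13 mod 17 is 4 (since 13·4 = 52 = 3·17 + 1), so t ≡ 4·2 = 8 ≡ 8 (mod 17).
    Then x = 27 + 132·8 = 1083, valid modulo lcm(132, 17) = 2244: x ≡ 1083 (mod 2244).
Verify against each original: 1083 mod 3 = 0, 1083 mod 4 = 3, 1083 mod 11 = 5, 1083 mod 17 = 12.

x ≡ 1083 (mod 2244).


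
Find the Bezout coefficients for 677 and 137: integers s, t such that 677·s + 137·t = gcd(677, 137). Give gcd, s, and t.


Euclidean algorithm on (677, 137) — divide until remainder is 0:
  677 = 4 · 137 + 129
  137 = 1 · 129 + 8
  129 = 16 · 8 + 1
  8 = 8 · 1 + 0
gcd(677, 137) = 1.
Track Bezout coefficients alongside the remainders: start with r₀ = 677 = a·1 + b·0 (s = 1, t = 0) and r₁ = 137 = a·0 + b·1 (s = 0, t = 1); each new remainder r_{k+1} = r_{k-1} − q_k·r_k inherits s_{k+1} = s_{k-1} − q_k·s_k, t_{k+1} = t_{k-1} − q_k·t_k, so r_k = a·s_k + b·t_k at every step:
  q = 4: r = 129, s = 1 − 4·0 = 1, t = 0 − 4·1 = -4  (check: 677·1 + 137·(-4) = 129)
  q = 1: r = 8, s = 0 − 1·1 = -1, t = 1 − 1·(-4) = 5  (check: 677·(-1) + 137·5 = 8)
  q = 16: r = 1, s = 1 − 16·(-1) = 17, t = -4 − 16·5 = -84  (check: 677·17 + 137·(-84) = 1)
The row with r = 1 (the gcd) gives the Bezout coefficients s = 17, t = -84.
Result: 677 · (17) + 137 · (-84) = 1.

gcd(677, 137) = 1; s = 17, t = -84 (check: 677·17 + 137·(-84) = 1).


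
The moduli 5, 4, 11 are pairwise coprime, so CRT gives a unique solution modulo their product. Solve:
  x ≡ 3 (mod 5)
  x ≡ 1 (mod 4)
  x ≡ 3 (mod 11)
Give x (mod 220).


Moduli 5, 4, 11 are pairwise coprime; by CRT there is a unique solution modulo M = 5 · 4 · 11 = 220.
Solve pairwise, accumulating the modulus:
  Start with x ≡ 3 (mod 5).
  Combine with x ≡ 1 (mod 4): since gcd(5, 4) = 1, we get a unique residue mod 20.
    Write x = 3 + 5·t and substitute into x ≡ 1 (mod 4): 5·t ≡ 1 − 3 = -2 (mod 4).
    Reduce coefficients mod 4: 1·t ≡ 2 (mod 4).
    So t ≡ 2 (mod 4).
    Then x = 3 + 5·2 = 13, valid modulo lcm(5, 4) = 20: x ≡ 13 (mod 20).
  Combine with x ≡ 3 (mod 11): since gcd(20, 11) = 1, we get a unique residue mod 220.
    Write x = 13 + 20·t and substitute into x ≡ 3 (mod 11): 20·t ≡ 3 − 13 = -10 (mod 11).
    Reduce coefficients mod 11: 9·t ≡ 1 (mod 11).
    The inverse of 9 mod 11 is 5 (since 9·5 = 45 = 4·11 + 1), so t ≡ 5·1 = 5 ≡ 5 (mod 11).
    Then x = 13 + 20·5 = 113, valid modulo lcm(20, 11) = 220: x ≡ 113 (mod 220).
Verify: 113 mod 5 = 3 ✓, 113 mod 4 = 1 ✓, 113 mod 11 = 3 ✓.

x ≡ 113 (mod 220).


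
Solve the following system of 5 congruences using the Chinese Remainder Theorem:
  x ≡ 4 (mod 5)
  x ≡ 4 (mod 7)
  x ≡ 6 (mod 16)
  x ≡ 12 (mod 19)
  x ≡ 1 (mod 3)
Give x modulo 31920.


Product of moduli M = 5 · 7 · 16 · 19 · 3 = 31920.
Merge one congruence at a time:
  Start: x ≡ 4 (mod 5).
  Combine with x ≡ 4 (mod 7); new modulus lcm = 35.
    Write x = 4 + 5·t and substitute into x ≡ 4 (mod 7): 5·t ≡ 4 − 4 = 0 (mod 7).
    The inverse of 5 mod 7 is 3 (since 5·3 = 15 = 2·7 + 1), so t ≡ 3·0 = 0 ≡ 0 (mod 7).
    Then x = 4 + 5·0 = 4, valid modulo lcm(5, 7) = 35: x ≡ 4 (mod 35).
  Combine with x ≡ 6 (mod 16); new modulus lcm = 560.
    Write x = 4 + 35·t and substitute into x ≡ 6 (mod 16): 35·t ≡ 6 − 4 = 2 (mod 16).
    Reduce coefficients mod 16: 3·t ≡ 2 (mod 16).
    The inverse of 3 mod 16 is 11 (since 3·11 = 33 = 2·16 + 1), so t ≡ 11·2 = 22 ≡ 6 (mod 16).
    Then x = 4 + 35·6 = 214, valid modulo lcm(35, 16) = 560: x ≡ 214 (mod 560).
  Combine with x ≡ 12 (mod 19); new modulus lcm = 10640.
    Write x = 214 + 560·t and substitute into x ≡ 12 (mod 19): 560·t ≡ 12 − 214 = -202 (mod 19).
    Reduce coefficients mod 19: 9·t ≡ 7 (mod 19).
    The inverse of 9 mod 19 is 17 (since 9·17 = 153 = 8·19 + 1), so t ≡ 17·7 = 119 ≡ 5 (mod 19).
    Then x = 214 + 560·5 = 3014, valid modulo lcm(560, 19) = 10640: x ≡ 3014 (mod 10640).
  Combine with x ≡ 1 (mod 3); new modulus lcm = 31920.
    Write x = 3014 + 10640·t and substitute into x ≡ 1 (mod 3): 10640·t ≡ 1 − 3014 = -3013 (mod 3).
    Reduce coefficients mod 3: 2·t ≡ 2 (mod 3).
    The inverse of 2 mod 3 is 2 (since 2·2 = 4 = 1·3 + 1), so t ≡ 2·2 = 4 ≡ 1 (mod 3).
    Then x = 3014 + 10640·1 = 13654, valid modulo lcm(10640, 3) = 31920: x ≡ 13654 (mod 31920).
Verify against each original: 13654 mod 5 = 4, 13654 mod 7 = 4, 13654 mod 16 = 6, 13654 mod 19 = 12, 13654 mod 3 = 1.

x ≡ 13654 (mod 31920).


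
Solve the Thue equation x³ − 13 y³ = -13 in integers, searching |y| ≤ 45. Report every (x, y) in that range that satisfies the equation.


The equation is x³ - 13y³ = -13. For fixed y, x³ = 13·y³ − 13, so a solution requires the RHS to be a perfect cube.
Strategy: iterate y from -45 to 45, compute RHS = 13·y³ − 13, and check whether it is a (positive or negative) perfect cube.
Check small values of y:
  y = 0: RHS = -13 is not a perfect cube.
  y = 1: RHS = 0 = (0)³ ⇒ x = 0 works.
  y = -1: RHS = -26 is not a perfect cube.
  y = 2: RHS = 91 is not a perfect cube.
  y = -2: RHS = -117 is not a perfect cube.
  y = 3: RHS = 338 is not a perfect cube.
  y = -3: RHS = -364 is not a perfect cube.
Continuing the search up to |y| = 45 finds no further solutions beyond those listed.
Collected solutions: (0, 1).

Solutions (with |y| ≤ 45): (0, 1).


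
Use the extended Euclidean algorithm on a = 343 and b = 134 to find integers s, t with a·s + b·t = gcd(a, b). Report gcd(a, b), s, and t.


Euclidean algorithm on (343, 134) — divide until remainder is 0:
  343 = 2 · 134 + 75
  134 = 1 · 75 + 59
  75 = 1 · 59 + 16
  59 = 3 · 16 + 11
  16 = 1 · 11 + 5
  11 = 2 · 5 + 1
  5 = 5 · 1 + 0
gcd(343, 134) = 1.
Track Bezout coefficients alongside the remainders: start with r₀ = 343 = a·1 + b·0 (s = 1, t = 0) and r₁ = 134 = a·0 + b·1 (s = 0, t = 1); each new remainder r_{k+1} = r_{k-1} − q_k·r_k inherits s_{k+1} = s_{k-1} − q_k·s_k, t_{k+1} = t_{k-1} − q_k·t_k, so r_k = a·s_k + b·t_k at every step:
  q = 2: r = 75, s = 1 − 2·0 = 1, t = 0 − 2·1 = -2  (check: 343·1 + 134·(-2) = 75)
  q = 1: r = 59, s = 0 − 1·1 = -1, t = 1 − 1·(-2) = 3  (check: 343·(-1) + 134·3 = 59)
  q = 1: r = 16, s = 1 − 1·(-1) = 2, t = -2 − 1·3 = -5  (check: 343·2 + 134·(-5) = 16)
  q = 3: r = 11, s = -1 − 3·2 = -7, t = 3 − 3·(-5) = 18  (check: 343·(-7) + 134·18 = 11)
  q = 1: r = 5, s = 2 − 1·(-7) = 9, t = -5 − 1·18 = -23  (check: 343·9 + 134·(-23) = 5)
  q = 2: r = 1, s = -7 − 2·9 = -25, t = 18 − 2·(-23) = 64  (check: 343·(-25) + 134·64 = 1)
The row with r = 1 (the gcd) gives the Bezout coefficients s = -25, t = 64.
Result: 343 · (-25) + 134 · (64) = 1.

gcd(343, 134) = 1; s = -25, t = 64 (check: 343·(-25) + 134·64 = 1).
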